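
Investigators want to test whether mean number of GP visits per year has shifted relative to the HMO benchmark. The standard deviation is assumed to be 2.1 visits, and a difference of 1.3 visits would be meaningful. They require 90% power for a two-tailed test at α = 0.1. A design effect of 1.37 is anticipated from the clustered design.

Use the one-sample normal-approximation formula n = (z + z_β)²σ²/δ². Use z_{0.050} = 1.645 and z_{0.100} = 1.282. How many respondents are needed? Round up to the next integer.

n = (z_{α/2} + z_β)² · σ² / δ²
  = (1.645 + 1.282)² · 2.1² / 1.3²
  = 8.5673 · 4.41 / 1.69
  = 22.36
Design effect: 1.37 × 22.36 = 30.63.
Round up → n = 31.

n = 31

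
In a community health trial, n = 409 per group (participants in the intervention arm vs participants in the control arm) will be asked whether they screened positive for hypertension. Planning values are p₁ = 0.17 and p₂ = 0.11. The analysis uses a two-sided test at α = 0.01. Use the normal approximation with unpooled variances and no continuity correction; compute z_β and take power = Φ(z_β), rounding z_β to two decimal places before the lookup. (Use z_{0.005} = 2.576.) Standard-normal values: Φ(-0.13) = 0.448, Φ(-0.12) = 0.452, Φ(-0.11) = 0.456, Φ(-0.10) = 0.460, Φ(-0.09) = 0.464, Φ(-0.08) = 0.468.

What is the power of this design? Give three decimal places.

Power ≈ 0.464

z_β = |p₁−p₂|·√(n/[p₁q₁+p₂q₂]) − z_{α/2}
    = 0.06 · √(409/0.2390) − 2.576
    = 0.06 · 41.3678 − 2.576
    = 2.4821 − 2.576 = -0.0939 → -0.09
Power = Φ(-0.09) = 0.464.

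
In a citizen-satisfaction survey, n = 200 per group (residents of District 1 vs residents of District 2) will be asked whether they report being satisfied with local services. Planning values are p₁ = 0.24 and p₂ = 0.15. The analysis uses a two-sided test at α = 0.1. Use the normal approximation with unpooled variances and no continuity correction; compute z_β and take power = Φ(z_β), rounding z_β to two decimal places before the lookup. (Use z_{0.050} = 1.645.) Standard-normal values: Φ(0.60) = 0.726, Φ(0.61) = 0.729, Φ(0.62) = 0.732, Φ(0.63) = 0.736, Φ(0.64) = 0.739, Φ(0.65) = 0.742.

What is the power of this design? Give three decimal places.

z_β = |p₁−p₂|·√(n/[p₁q₁+p₂q₂]) − z_{α/2}
    = 0.09 · √(200/0.3099) − 1.645
    = 0.09 · 25.4041 − 1.645
    = 2.2864 − 1.645 = 0.6414 → 0.64
Power = Φ(0.64) = 0.739.

Power ≈ 0.739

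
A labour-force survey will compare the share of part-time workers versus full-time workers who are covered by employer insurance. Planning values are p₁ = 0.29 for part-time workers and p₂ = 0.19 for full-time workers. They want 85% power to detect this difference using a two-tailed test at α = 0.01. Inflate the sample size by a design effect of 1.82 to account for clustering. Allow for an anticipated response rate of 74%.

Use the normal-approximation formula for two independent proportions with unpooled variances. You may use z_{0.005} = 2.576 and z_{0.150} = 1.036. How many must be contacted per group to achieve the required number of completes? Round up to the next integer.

n = 1155 per group

n = (z_{α/2} + z_β)² · [p₁(1−p₁) + p₂(1−p₂)] / (p₁ − p₂)²
  = (2.576 + 1.036)² · (0.29·0.71 + 0.19·0.81) / (0.10)²
  = (3.612)² · (0.2059 + 0.1539) / 0.0100
  = 13.0465 · 0.3598 / 0.0100
  = 469.41
Design effect: 1.82 × 469.41 = 854.33.
Adjust for 74% response: 854.33 / 0.74 = 1154.51.
Round up → n = 1155 per group.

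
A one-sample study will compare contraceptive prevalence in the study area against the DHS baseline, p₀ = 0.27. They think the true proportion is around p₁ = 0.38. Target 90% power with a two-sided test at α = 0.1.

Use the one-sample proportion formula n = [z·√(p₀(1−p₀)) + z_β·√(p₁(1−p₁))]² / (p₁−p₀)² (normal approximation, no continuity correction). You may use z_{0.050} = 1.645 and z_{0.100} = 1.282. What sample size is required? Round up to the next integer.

n = 152

n = [z_{α/2}·√(p₀q₀) + z_β·√(p₁q₁)]² / (p₁ − p₀)²
  = [1.645·√(0.27·0.73) + 1.282·√(0.38·0.62)]² / (0.11)²
  = [1.645·0.4440 + 1.282·0.4854]² / 0.0121
  = [1.3526]² / 0.0121
  = 151.20
Round up → n = 152.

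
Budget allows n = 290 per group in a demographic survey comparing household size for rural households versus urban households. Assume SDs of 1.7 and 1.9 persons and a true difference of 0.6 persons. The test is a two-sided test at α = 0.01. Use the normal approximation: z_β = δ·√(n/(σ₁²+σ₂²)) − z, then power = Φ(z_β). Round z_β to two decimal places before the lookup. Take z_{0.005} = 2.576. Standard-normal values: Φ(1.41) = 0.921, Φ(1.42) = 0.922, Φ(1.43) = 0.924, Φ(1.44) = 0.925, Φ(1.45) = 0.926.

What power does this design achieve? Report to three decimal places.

z_β = δ·√(n/(σ₁²+σ₂²)) − z_{α/2}
    = 0.6 · √(290/6.5) − 2.576
    = 0.6 · 6.67947 − 2.576
    = 4.0077 − 2.576 = 1.4317 → 1.43
Power = Φ(1.43) = 0.924.

Power ≈ 0.924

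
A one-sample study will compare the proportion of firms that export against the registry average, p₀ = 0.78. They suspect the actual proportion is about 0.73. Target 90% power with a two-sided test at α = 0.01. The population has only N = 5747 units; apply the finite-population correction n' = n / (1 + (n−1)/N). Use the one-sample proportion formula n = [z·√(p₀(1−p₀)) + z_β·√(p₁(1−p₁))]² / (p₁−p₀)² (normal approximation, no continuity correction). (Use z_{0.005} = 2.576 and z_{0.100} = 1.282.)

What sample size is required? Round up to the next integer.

n = [z_{α/2}·√(p₀q₀) + z_β·√(p₁q₁)]² / (p₁ − p₀)²
  = [2.576·√(0.78·0.22) + 1.282·√(0.73·0.27)]² / (-0.05)²
  = [2.576·0.4142 + 1.282·0.4440]² / 0.0025
  = [1.6363]² / 0.0025
  = 1070.93
Finite-population correction (N = 5747): 1070.93 / (1 + (1070.93 − 1)/5747) = 902.85.
Round up → n = 903.

n = 903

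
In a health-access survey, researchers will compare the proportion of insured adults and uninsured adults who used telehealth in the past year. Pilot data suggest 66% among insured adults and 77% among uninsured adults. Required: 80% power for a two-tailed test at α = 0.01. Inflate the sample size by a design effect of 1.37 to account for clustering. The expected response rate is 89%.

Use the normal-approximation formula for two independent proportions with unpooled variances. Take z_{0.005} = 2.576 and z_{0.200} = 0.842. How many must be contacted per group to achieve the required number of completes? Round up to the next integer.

n = (z_{α/2} + z_β)² · [p₁(1−p₁) + p₂(1−p₂)] / (p₁ − p₂)²
  = (2.576 + 0.842)² · (0.66·0.34 + 0.77·0.23) / (-0.11)²
  = (3.418)² · (0.2244 + 0.1771) / 0.0121
  = 11.6827 · 0.4015 / 0.0121
  = 387.65
Design effect: 1.37 × 387.65 = 531.09.
Adjust for 89% response: 531.09 / 0.89 = 596.73.
Round up → n = 597 per group.

n = 597 per group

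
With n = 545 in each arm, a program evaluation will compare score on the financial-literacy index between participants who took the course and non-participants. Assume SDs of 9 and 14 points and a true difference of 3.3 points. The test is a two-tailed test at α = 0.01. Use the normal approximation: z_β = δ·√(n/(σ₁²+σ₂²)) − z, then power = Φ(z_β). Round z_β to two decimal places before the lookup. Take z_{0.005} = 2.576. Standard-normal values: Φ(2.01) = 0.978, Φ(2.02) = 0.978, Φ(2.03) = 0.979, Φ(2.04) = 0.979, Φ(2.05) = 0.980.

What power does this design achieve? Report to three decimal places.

Power ≈ 0.980

z_β = δ·√(n/(σ₁²+σ₂²)) − z_{α/2}
    = 3.3 · √(545/277) − 2.576
    = 3.3 · 1.40268 − 2.576
    = 4.6288 − 2.576 = 2.0528 → 2.05
Power = Φ(2.05) = 0.980.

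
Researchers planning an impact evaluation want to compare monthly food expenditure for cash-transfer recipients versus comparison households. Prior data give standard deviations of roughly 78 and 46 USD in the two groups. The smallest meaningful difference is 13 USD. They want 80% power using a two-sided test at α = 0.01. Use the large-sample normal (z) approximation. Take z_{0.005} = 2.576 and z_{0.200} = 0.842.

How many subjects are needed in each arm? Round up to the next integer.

n = (z_{α/2} + z_β)² · (σ₁² + σ₂²) / δ²
  = (2.576 + 0.842)² · (78² + 46² = 8200) / 13²
  = 11.6827 · 8200 / 169
  = 566.85
Round up → n = 567 per group.

n = 567 per group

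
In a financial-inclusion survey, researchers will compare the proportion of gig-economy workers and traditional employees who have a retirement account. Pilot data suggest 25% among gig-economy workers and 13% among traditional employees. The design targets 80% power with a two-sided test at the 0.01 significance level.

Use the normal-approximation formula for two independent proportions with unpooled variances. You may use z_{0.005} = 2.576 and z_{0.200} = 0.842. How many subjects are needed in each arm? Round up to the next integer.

n = (z_{α/2} + z_β)² · [p₁(1−p₁) + p₂(1−p₂)] / (p₁ − p₂)²
  = (2.576 + 0.842)² · (0.25·0.75 + 0.13·0.87) / (0.12)²
  = (3.418)² · (0.1875 + 0.1131) / 0.0144
  = 11.6827 · 0.3006 / 0.0144
  = 243.88
Round up → n = 244 per group.

n = 244 per group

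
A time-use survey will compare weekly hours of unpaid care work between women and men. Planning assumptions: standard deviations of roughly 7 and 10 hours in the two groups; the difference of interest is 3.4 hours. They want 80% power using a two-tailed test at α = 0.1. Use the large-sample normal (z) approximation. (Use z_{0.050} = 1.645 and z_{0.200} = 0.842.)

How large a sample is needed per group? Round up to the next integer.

n = (z_{α/2} + z_β)² · (σ₁² + σ₂²) / δ²
  = (1.645 + 0.842)² · (7² + 10² = 149) / 3.4²
  = 6.1852 · 149 / 11.56
  = 79.72
Round up → n = 80 per group.

n = 80 per group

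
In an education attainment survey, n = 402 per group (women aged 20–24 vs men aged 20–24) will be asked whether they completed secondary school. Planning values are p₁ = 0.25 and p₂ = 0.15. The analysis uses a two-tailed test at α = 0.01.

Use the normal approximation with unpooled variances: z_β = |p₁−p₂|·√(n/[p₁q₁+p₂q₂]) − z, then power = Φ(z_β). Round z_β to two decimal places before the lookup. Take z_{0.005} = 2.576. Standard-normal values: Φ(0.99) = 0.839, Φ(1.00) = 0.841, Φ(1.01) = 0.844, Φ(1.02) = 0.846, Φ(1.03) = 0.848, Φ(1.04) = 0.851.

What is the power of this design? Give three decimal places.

Power ≈ 0.841

z_β = |p₁−p₂|·√(n/[p₁q₁+p₂q₂]) − z_{α/2}
    = 0.10 · √(402/0.3150) − 2.576
    = 0.10 · 35.7238 − 2.576
    = 3.5724 − 2.576 = 0.9964 → 1.00
Power = Φ(1.00) = 0.841.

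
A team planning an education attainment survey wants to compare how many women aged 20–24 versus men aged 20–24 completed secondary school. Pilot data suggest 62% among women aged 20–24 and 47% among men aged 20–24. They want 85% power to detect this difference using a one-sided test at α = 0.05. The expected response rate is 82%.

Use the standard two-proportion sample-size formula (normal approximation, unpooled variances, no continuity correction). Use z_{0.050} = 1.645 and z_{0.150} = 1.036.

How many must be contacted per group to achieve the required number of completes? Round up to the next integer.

n = 189 per group

n = (z_α + z_β)² · [p₁(1−p₁) + p₂(1−p₂)] / (p₁ − p₂)²
  = (1.645 + 1.036)² · (0.62·0.38 + 0.47·0.53) / (0.15)²
  = (2.681)² · (0.2356 + 0.2491) / 0.0225
  = 7.1878 · 0.4847 / 0.0225
  = 154.84
Adjust for 82% response: 154.84 / 0.82 = 188.83.
Round up → n = 189 per group.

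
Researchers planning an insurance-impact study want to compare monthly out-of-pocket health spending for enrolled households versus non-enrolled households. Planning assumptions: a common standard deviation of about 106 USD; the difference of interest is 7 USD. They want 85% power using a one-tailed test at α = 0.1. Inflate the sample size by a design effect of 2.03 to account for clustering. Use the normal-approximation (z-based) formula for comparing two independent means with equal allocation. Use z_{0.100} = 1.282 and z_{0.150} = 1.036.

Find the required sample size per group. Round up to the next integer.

n = 5003 per group

n = (z_α + z_β)² · (σ₁² + σ₂²) / δ²
  = (1.282 + 1.036)² · (2·106² = 22472) / 7²
  = 5.3731 · 22472 / 49
  = 2464.18
Design effect: 2.03 × 2464.18 = 5002.29.
Round up → n = 5003 per group.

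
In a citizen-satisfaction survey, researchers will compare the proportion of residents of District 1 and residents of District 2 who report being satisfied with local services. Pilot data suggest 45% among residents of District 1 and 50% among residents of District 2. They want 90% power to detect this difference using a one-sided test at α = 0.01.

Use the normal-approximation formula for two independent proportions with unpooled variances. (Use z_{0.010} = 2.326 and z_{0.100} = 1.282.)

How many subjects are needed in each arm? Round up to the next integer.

n = (z_α + z_β)² · [p₁(1−p₁) + p₂(1−p₂)] / (p₁ − p₂)²
  = (2.326 + 1.282)² · (0.45·0.55 + 0.50·0.50) / (-0.05)²
  = (3.608)² · (0.2475 + 0.2500) / 0.0025
  = 13.0177 · 0.4975 / 0.0025
  = 2590.52
Round up → n = 2591 per group.

n = 2591 per group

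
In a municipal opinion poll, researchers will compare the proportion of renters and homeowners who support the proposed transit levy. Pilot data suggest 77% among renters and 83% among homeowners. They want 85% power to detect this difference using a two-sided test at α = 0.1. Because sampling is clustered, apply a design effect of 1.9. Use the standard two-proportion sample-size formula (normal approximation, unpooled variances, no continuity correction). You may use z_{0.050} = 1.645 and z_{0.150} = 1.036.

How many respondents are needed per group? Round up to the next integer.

n = (z_{α/2} + z_β)² · [p₁(1−p₁) + p₂(1−p₂)] / (p₁ − p₂)²
  = (1.645 + 1.036)² · (0.77·0.23 + 0.83·0.17) / (-0.06)²
  = (2.681)² · (0.1771 + 0.1411) / 0.0036
  = 7.1878 · 0.3182 / 0.0036
  = 635.32
Design effect: 1.9 × 635.32 = 1207.10.
Round up → n = 1208 per group.

n = 1208 per group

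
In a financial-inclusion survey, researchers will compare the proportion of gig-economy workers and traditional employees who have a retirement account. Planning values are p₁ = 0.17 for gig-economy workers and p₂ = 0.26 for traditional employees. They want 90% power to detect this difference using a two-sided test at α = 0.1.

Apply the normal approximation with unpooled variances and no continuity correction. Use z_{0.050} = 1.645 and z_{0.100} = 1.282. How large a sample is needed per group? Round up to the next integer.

n = 353 per group

n = (z_{α/2} + z_β)² · [p₁(1−p₁) + p₂(1−p₂)] / (p₁ − p₂)²
  = (1.645 + 1.282)² · (0.17·0.83 + 0.26·0.74) / (-0.09)²
  = (2.927)² · (0.1411 + 0.1924) / 0.0081
  = 8.5673 · 0.3335 / 0.0081
  = 352.74
Round up → n = 353 per group.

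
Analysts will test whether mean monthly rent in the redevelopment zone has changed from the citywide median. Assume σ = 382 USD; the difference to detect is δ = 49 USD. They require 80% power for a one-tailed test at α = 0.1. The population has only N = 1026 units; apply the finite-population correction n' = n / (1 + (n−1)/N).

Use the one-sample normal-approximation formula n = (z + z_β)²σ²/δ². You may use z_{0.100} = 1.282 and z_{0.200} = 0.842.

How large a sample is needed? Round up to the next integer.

n = (z_α + z_β)² · σ² / δ²
  = (1.282 + 0.842)² · 382² / 49²
  = 4.5114 · 145924 / 2401
  = 274.18
Finite-population correction (N = 1026): 274.18 / (1 + (274.18 − 1)/1026) = 216.53.
Round up → n = 217.

n = 217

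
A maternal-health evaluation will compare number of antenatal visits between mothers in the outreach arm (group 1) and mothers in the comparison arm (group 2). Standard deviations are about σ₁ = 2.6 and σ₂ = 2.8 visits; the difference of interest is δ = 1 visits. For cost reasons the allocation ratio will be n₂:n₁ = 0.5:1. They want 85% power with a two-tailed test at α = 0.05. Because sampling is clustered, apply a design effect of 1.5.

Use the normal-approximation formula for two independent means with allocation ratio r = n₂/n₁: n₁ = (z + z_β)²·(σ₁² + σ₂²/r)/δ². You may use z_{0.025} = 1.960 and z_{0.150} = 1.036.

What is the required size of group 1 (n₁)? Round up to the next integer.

n₁ = (z_{α/2} + z_β)² · (σ₁² + σ₂²/r) / δ²
   = (1.960 + 1.036)² · (2.6² + 2.8²/0.5) / 1²
   = 8.9760 · (6.76 + 15.68) / 1
   = 8.9760 · 22.44 / 1
   = 201.42
Design effect: 1.5 × 201.42 = 302.13.
Round up → n₁ = 303; n₂ = r·n₁ = 0.5 × 303 = 152.

n₁ = 303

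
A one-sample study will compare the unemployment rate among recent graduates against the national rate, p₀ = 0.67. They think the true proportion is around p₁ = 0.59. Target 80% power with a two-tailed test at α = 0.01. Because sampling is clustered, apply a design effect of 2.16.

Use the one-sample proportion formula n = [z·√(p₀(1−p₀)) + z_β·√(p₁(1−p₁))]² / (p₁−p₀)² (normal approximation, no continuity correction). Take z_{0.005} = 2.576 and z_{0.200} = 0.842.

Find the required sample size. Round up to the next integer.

n = [z_{α/2}·√(p₀q₀) + z_β·√(p₁q₁)]² / (p₁ − p₀)²
  = [2.576·√(0.67·0.33) + 0.842·√(0.59·0.41)]² / (-0.08)²
  = [2.576·0.4702 + 0.842·0.4918]² / 0.0064
  = [1.6254]² / 0.0064
  = 412.80
Design effect: 2.16 × 412.80 = 891.64.
Round up → n = 892.

n = 892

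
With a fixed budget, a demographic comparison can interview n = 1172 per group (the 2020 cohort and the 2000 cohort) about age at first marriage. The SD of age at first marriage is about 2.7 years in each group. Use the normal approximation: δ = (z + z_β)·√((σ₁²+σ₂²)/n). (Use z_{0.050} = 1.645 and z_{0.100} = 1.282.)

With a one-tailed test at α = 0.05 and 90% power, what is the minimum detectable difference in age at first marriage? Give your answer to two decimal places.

δ = (z_α + z_β) · √((σ₁²+σ₂²)/n)
  = (1.645 + 1.282) · √(14.58/1172)
  = 2.927 · √0.01244
  = 2.927 · 0.1115
  = 0.3265

Minimum detectable difference ≈ 0.33 years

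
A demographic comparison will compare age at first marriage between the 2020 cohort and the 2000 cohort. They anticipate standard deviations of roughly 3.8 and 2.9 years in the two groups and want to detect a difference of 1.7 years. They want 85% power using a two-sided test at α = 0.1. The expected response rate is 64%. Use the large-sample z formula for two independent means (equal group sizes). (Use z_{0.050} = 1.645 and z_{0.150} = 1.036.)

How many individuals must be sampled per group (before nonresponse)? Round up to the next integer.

n = (z_{α/2} + z_β)² · (σ₁² + σ₂²) / δ²
  = (1.645 + 1.036)² · (3.8² + 2.9² = 22.85) / 1.7²
  = 7.1878 · 22.85 / 2.89
  = 56.83
Adjust for 64% response: 56.83 / 0.64 = 88.80.
Round up → n = 89 per group.

n = 89 per group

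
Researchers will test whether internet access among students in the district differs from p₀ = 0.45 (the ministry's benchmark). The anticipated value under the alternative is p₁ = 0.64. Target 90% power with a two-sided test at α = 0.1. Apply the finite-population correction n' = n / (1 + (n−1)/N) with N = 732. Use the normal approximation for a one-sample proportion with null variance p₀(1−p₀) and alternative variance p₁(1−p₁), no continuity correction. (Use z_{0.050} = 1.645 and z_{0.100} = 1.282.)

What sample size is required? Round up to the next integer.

n = 53

n = [z_{α/2}·√(p₀q₀) + z_β·√(p₁q₁)]² / (p₁ − p₀)²
  = [1.645·√(0.45·0.55) + 1.282·√(0.64·0.36)]² / (0.19)²
  = [1.645·0.4975 + 1.282·0.4800]² / 0.0361
  = [1.4337]² / 0.0361
  = 56.94
Finite-population correction (N = 732): 56.94 / (1 + (56.94 − 1)/732) = 52.90.
Round up → n = 53.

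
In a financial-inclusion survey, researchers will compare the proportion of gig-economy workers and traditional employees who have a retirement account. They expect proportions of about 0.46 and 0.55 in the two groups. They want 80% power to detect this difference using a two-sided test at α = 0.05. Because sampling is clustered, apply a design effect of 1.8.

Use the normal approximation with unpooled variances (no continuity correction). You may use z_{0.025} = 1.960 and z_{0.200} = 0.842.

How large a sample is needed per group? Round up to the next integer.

n = 866 per group

n = (z_{α/2} + z_β)² · [p₁(1−p₁) + p₂(1−p₂)] / (p₁ − p₂)²
  = (1.960 + 0.842)² · (0.46·0.54 + 0.55·0.45) / (-0.09)²
  = (2.802)² · (0.2484 + 0.2475) / 0.0081
  = 7.8512 · 0.4959 / 0.0081
  = 480.67
Design effect: 1.8 × 480.67 = 865.20.
Round up → n = 866 per group.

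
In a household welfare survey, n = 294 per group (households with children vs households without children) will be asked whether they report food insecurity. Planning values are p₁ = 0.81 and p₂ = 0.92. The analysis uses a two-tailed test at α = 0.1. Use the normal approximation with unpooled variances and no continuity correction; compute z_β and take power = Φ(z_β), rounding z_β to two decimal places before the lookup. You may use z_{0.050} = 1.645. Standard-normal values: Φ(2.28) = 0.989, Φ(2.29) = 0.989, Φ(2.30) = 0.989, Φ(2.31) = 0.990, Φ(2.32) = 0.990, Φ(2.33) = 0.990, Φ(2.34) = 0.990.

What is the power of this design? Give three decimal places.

z_β = |p₁−p₂|·√(n/[p₁q₁+p₂q₂]) − z_{α/2}
    = 0.11 · √(294/0.2275) − 1.645
    = 0.11 · 35.9487 − 1.645
    = 3.9544 − 1.645 = 2.3094 → 2.31
Power = Φ(2.31) = 0.990.

Power ≈ 0.990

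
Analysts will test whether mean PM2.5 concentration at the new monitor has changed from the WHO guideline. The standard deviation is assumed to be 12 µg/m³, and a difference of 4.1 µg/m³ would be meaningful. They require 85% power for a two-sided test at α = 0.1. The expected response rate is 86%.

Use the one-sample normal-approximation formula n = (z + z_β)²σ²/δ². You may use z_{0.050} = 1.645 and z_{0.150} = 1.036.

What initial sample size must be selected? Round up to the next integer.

n = 72

n = (z_{α/2} + z_β)² · σ² / δ²
  = (1.645 + 1.036)² · 12² / 4.1²
  = 7.1878 · 144 / 16.81
  = 61.57
Adjust for 86% response: 61.57 / 0.86 = 71.60.
Round up → n = 72.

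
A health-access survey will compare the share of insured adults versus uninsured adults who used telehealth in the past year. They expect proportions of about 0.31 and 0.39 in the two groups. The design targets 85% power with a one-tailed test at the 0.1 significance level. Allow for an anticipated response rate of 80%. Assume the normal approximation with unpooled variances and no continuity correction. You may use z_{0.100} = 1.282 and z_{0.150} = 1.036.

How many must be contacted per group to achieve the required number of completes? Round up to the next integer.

n = 475 per group

n = (z_α + z_β)² · [p₁(1−p₁) + p₂(1−p₂)] / (p₁ − p₂)²
  = (1.282 + 1.036)² · (0.31·0.69 + 0.39·0.61) / (-0.08)²
  = (2.318)² · (0.2139 + 0.2379) / 0.0064
  = 5.3731 · 0.4518 / 0.0064
  = 379.31
Adjust for 80% response: 379.31 / 0.80 = 474.14.
Round up → n = 475 per group.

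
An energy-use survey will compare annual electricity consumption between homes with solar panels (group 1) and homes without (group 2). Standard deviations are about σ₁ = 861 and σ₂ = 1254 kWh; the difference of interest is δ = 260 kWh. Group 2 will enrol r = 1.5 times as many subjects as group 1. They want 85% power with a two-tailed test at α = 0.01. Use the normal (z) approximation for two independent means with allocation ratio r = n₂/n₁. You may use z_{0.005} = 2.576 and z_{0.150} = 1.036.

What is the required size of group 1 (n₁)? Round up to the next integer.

n₁ = (z_{α/2} + z_β)² · (σ₁² + σ₂²/r) / δ²
   = (2.576 + 1.036)² · (861² + 1254²/1.5) / 260²
   = 13.0465 · (741321 + 1048344) / 67600
   = 13.0465 · 1789665 / 67600
   = 345.40
Round up → n₁ = 346; n₂ = r·n₁ = 1.5 × 346 = 519.

n₁ = 346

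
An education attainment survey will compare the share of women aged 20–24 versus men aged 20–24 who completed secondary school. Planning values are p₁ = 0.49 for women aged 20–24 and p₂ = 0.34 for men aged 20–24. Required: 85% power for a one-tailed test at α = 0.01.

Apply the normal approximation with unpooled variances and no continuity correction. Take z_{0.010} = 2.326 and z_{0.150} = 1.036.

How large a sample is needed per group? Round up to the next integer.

n = (z_α + z_β)² · [p₁(1−p₁) + p₂(1−p₂)] / (p₁ − p₂)²
  = (2.326 + 1.036)² · (0.49·0.51 + 0.34·0.66) / (0.15)²
  = (3.362)² · (0.2499 + 0.2244) / 0.0225
  = 11.3030 · 0.4743 / 0.0225
  = 238.27
Round up → n = 239 per group.

n = 239 per group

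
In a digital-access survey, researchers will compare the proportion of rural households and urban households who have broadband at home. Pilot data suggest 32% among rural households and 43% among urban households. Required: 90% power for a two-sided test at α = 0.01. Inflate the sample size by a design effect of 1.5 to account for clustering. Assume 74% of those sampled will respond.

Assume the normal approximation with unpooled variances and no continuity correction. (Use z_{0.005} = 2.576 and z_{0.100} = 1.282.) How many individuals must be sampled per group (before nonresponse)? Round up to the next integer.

n = (z_{α/2} + z_β)² · [p₁(1−p₁) + p₂(1−p₂)] / (p₁ − p₂)²
  = (2.576 + 1.282)² · (0.32·0.68 + 0.43·0.57) / (-0.11)²
  = (3.858)² · (0.2176 + 0.2451) / 0.0121
  = 14.8842 · 0.4627 / 0.0121
  = 569.17
Design effect: 1.5 × 569.17 = 853.75.
Adjust for 74% response: 853.75 / 0.74 = 1153.71.
Round up → n = 1154 per group.

n = 1154 per group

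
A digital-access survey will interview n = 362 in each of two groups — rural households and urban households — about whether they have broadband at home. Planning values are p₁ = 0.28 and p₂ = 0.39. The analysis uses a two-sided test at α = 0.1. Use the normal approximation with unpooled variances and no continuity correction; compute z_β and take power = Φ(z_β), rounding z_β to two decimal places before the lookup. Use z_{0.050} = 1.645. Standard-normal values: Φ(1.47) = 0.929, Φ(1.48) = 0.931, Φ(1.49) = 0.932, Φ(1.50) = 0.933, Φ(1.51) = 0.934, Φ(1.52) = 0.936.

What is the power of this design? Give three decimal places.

z_β = |p₁−p₂|·√(n/[p₁q₁+p₂q₂]) − z_{α/2}
    = 0.11 · √(362/0.4395) − 1.645
    = 0.11 · 28.6995 − 1.645
    = 3.1569 − 1.645 = 1.5119 → 1.51
Power = Φ(1.51) = 0.934.

Power ≈ 0.934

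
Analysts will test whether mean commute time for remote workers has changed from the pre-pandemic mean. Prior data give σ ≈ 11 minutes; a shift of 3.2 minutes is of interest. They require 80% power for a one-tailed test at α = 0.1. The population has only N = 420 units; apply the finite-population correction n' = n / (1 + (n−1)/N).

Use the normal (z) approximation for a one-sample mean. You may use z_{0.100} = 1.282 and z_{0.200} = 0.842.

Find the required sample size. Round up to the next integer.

n = (z_α + z_β)² · σ² / δ²
  = (1.282 + 0.842)² · 11² / 3.2²
  = 4.5114 · 121 / 10.24
  = 53.31
Finite-population correction (N = 420): 53.31 / (1 + (53.31 − 1)/420) = 47.40.
Round up → n = 48.

n = 48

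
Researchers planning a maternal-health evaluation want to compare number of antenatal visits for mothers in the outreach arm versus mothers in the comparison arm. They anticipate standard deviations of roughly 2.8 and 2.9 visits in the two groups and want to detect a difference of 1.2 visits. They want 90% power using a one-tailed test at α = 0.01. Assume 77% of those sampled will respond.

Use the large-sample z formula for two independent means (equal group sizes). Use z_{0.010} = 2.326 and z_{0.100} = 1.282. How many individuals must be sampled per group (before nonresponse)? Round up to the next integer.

n = (z_α + z_β)² · (σ₁² + σ₂²) / δ²
  = (2.326 + 1.282)² · (2.8² + 2.9² = 16.25) / 1.2²
  = 13.0177 · 16.25 / 1.44
  = 146.90
Adjust for 77% response: 146.90 / 0.77 = 190.78.
Round up → n = 191 per group.

n = 191 per group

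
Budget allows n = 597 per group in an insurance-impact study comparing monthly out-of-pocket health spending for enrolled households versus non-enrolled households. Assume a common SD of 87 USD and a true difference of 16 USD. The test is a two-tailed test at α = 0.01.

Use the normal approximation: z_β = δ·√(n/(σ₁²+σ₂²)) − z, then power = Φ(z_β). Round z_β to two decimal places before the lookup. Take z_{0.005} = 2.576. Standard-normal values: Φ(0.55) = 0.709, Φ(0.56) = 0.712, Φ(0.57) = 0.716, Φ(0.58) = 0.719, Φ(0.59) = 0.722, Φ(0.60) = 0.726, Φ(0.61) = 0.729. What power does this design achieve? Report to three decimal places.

z_β = δ·√(n/(σ₁²+σ₂²)) − z_{α/2}
    = 16 · √(597/15138) − 2.576
    = 16 · 0.19859 − 2.576
    = 3.1774 − 2.576 = 0.6014 → 0.60
Power = Φ(0.60) = 0.726.

Power ≈ 0.726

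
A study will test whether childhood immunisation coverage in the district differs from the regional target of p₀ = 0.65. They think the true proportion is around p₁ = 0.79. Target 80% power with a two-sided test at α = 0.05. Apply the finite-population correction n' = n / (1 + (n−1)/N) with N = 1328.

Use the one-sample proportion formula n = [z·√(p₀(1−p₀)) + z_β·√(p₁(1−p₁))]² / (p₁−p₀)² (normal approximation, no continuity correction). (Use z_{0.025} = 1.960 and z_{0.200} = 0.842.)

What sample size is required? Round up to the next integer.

n = 79

n = [z_{α/2}·√(p₀q₀) + z_β·√(p₁q₁)]² / (p₁ − p₀)²
  = [1.960·√(0.65·0.35) + 0.842·√(0.79·0.21)]² / (0.14)²
  = [1.960·0.4770 + 0.842·0.4073]² / 0.0196
  = [1.2778]² / 0.0196
  = 83.31
Finite-population correction (N = 1328): 83.31 / (1 + (83.31 − 1)/1328) = 78.44.
Round up → n = 79.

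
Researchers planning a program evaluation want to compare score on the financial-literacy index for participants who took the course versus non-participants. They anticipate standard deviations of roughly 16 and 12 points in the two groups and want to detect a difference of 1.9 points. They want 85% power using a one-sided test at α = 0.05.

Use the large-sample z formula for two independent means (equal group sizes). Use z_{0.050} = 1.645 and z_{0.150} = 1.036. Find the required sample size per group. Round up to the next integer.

n = (z_α + z_β)² · (σ₁² + σ₂²) / δ²
  = (1.645 + 1.036)² · (16² + 12² = 400) / 1.9²
  = 7.1878 · 400 / 3.61
  = 796.43
Round up → n = 797 per group.

n = 797 per group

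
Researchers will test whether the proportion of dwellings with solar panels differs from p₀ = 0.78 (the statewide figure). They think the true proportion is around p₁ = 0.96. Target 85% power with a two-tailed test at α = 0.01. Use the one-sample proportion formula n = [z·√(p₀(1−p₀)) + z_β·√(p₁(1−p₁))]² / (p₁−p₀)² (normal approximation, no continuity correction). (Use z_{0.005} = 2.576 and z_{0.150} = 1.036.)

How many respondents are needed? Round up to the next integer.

n = [z_{α/2}·√(p₀q₀) + z_β·√(p₁q₁)]² / (p₁ − p₀)²
  = [2.576·√(0.78·0.22) + 1.036·√(0.96·0.04)]² / (0.18)²
  = [2.576·0.4142 + 1.036·0.1960]² / 0.0324
  = [1.2701]² / 0.0324
  = 49.79
Round up → n = 50.

n = 50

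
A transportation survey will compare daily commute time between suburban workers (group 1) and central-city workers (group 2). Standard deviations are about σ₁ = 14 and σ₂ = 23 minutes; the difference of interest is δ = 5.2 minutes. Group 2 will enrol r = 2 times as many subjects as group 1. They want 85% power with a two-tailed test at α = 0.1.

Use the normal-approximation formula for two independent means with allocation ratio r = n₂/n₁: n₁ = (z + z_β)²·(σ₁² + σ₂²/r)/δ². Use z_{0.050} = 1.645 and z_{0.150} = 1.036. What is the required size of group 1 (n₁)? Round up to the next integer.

n₁ = (z_{α/2} + z_β)² · (σ₁² + σ₂²/r) / δ²
   = (1.645 + 1.036)² · (14² + 23²/2) / 5.2²
   = 7.1878 · (196 + 264.5) / 27.04
   = 7.1878 · 460.5 / 27.04
   = 122.41
Round up → n₁ = 123; n₂ = r·n₁ = 2 × 123 = 246.

n₁ = 123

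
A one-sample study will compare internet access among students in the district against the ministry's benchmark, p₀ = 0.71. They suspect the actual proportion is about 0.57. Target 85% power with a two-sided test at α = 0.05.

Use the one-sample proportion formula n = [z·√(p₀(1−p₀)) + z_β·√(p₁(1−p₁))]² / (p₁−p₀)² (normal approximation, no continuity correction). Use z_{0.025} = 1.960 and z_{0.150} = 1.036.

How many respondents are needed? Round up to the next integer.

n = [z_{α/2}·√(p₀q₀) + z_β·√(p₁q₁)]² / (p₁ − p₀)²
  = [1.960·√(0.71·0.29) + 1.036·√(0.57·0.43)]² / (-0.14)²
  = [1.960·0.4538 + 1.036·0.4951]² / 0.0196
  = [1.4023]² / 0.0196
  = 100.32
Round up → n = 101.

n = 101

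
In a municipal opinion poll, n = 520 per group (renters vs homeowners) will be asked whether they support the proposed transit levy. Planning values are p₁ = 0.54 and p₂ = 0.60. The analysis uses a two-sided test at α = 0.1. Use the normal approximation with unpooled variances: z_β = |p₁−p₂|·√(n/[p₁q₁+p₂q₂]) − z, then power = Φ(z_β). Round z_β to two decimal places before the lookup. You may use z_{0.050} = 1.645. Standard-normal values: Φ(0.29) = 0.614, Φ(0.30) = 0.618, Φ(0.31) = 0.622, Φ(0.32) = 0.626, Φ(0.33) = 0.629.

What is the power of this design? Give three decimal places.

Power ≈ 0.622

z_β = |p₁−p₂|·√(n/[p₁q₁+p₂q₂]) − z_{α/2}
    = 0.06 · √(520/0.4884) − 1.645
    = 0.06 · 32.6298 − 1.645
    = 1.9578 − 1.645 = 0.3128 → 0.31
Power = Φ(0.31) = 0.622.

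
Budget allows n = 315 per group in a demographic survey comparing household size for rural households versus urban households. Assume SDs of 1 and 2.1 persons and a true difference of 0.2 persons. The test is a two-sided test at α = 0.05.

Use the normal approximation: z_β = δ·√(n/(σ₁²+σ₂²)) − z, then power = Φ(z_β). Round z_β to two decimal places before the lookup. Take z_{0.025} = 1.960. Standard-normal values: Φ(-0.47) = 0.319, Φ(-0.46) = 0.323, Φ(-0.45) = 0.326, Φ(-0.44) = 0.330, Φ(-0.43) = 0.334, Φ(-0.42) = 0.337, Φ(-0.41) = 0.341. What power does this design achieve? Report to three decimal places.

Power ≈ 0.334

z_β = δ·√(n/(σ₁²+σ₂²)) − z_{α/2}
    = 0.2 · √(315/5.41) − 1.960
    = 0.2 · 7.63056 − 1.960
    = 1.5261 − 1.960 = -0.4339 → -0.43
Power = Φ(-0.43) = 0.334.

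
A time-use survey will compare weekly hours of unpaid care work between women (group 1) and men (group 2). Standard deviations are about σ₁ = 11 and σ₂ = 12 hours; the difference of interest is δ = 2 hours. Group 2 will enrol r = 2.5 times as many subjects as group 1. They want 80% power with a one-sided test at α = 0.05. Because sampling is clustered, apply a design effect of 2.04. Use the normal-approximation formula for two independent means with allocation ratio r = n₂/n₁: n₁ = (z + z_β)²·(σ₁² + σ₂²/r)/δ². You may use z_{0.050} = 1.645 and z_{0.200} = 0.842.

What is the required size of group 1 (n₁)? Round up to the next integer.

n₁ = 564

n₁ = (z_α + z_β)² · (σ₁² + σ₂²/r) / δ²
   = (1.645 + 0.842)² · (11² + 12²/2.5) / 2²
   = 6.1852 · (121 + 57.6) / 4
   = 6.1852 · 178.6 / 4
   = 276.17
Design effect: 2.04 × 276.17 = 563.38.
Round up → n₁ = 564; n₂ = r·n₁ = 2.5 × 564 = 1410.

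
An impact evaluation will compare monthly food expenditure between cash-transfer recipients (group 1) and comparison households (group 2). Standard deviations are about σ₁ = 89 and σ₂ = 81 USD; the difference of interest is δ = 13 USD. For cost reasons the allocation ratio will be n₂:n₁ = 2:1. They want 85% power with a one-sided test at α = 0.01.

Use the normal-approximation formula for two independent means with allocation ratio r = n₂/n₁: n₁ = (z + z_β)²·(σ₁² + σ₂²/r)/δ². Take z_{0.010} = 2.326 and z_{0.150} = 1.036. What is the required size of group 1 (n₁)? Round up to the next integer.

n₁ = (z_α + z_β)² · (σ₁² + σ₂²/r) / δ²
   = (2.326 + 1.036)² · (89² + 81²/2) / 13²
   = 11.3030 · (7921 + 3280.5) / 169
   = 11.3030 · 11201.5 / 169
   = 749.18
Round up → n₁ = 750; n₂ = r·n₁ = 2 × 750 = 1500.

n₁ = 750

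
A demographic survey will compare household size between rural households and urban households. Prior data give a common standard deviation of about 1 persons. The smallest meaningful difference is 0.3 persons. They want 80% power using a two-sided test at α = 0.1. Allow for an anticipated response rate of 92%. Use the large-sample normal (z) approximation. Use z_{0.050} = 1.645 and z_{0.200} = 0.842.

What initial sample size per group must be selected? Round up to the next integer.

n = (z_{α/2} + z_β)² · (σ₁² + σ₂²) / δ²
  = (1.645 + 0.842)² · (2·1² = 2) / 0.3²
  = 6.1852 · 2 / 0.09
  = 137.45
Adjust for 92% response: 137.45 / 0.92 = 149.40.
Round up → n = 150 per group.

n = 150 per group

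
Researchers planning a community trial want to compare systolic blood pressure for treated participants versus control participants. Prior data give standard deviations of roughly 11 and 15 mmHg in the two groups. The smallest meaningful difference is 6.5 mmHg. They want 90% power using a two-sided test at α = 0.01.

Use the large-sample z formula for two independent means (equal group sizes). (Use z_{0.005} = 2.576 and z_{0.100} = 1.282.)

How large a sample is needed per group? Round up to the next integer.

n = (z_{α/2} + z_β)² · (σ₁² + σ₂²) / δ²
  = (2.576 + 1.282)² · (11² + 15² = 346) / 6.5²
  = 14.8842 · 346 / 42.25
  = 121.89
Round up → n = 122 per group.

n = 122 per group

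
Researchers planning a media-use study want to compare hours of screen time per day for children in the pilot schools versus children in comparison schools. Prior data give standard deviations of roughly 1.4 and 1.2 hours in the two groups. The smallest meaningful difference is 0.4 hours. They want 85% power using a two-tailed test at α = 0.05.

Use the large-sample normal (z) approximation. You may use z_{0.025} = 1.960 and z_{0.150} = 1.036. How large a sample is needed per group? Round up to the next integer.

n = 191 per group

n = (z_{α/2} + z_β)² · (σ₁² + σ₂²) / δ²
  = (1.960 + 1.036)² · (1.4² + 1.2² = 3.4) / 0.4²
  = 8.9760 · 3.4 / 0.16
  = 190.74
Round up → n = 191 per group.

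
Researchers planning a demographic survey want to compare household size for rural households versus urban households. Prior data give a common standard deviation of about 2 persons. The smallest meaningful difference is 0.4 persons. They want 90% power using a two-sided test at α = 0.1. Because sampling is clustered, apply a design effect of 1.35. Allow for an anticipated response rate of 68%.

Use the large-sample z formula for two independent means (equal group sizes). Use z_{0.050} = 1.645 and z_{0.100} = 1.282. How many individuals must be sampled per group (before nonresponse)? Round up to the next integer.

n = 851 per group

n = (z_{α/2} + z_β)² · (σ₁² + σ₂²) / δ²
  = (1.645 + 1.282)² · (2·2² = 8) / 0.4²
  = 8.5673 · 8 / 0.16
  = 428.37
Design effect: 1.35 × 428.37 = 578.29.
Adjust for 68% response: 578.29 / 0.68 = 850.43.
Round up → n = 851 per group.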